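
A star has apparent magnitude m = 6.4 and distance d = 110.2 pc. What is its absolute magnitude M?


M = m - 5*log10(d) + 5 = 6.4 - 5*log10(110.2) + 5 = 1.1891

1.1891


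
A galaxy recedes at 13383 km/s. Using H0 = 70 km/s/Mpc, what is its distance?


d = v / H0 = 13383 / 70 = 191.1857

191.1857 Mpc


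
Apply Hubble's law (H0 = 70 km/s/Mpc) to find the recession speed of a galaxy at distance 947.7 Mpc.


v = H0 * d = 70 * 947.7 = 66339.0

66339.0 km/s


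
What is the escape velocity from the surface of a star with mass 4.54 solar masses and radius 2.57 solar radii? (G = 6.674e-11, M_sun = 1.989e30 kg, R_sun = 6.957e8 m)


M = 4.54 * 1.989e30 kg = 9.03006e+30 kg; R = 2.57 * 6.957e8 m = 1.787949e+09 m. v_esc = sqrt(2GM/R) = sqrt(2 * 6.674e-11 * 9.03006e+30 / 1.787949e+09) = 821061.8126

821061.8126 m/s


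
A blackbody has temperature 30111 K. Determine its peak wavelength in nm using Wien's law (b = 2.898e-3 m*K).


lam_max = b / T = 2.898e-3 / 30111 = 9.624e-08 m = 96.2439 nm

96.2439 nm


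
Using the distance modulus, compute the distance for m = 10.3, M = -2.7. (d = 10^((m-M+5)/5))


d = 10^((m - M + 5)/5) = 10^((10.3 - -2.7 + 5)/5) = 3981.0717

3981.0717 pc


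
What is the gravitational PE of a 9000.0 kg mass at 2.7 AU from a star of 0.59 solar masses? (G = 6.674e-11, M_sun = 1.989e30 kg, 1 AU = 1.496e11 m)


M = 0.59 * 1.989e30 kg = 1.17351e+30 kg; r = 2.7 AU * 1.496e11 m/AU = 4.0392e+11 m. U = -GM*m/r = -(6.674e-11 * 1.17351e+30 * 9000.0) / 4.0392e+11 = -1.745e+12

-1.745e+12 J


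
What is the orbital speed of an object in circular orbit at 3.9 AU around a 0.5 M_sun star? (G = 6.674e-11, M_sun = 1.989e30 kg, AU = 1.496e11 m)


v = sqrt(GM/r) = sqrt(6.674e-11 * 9.945e+29 / 5.834e+11) = 10665.8972

10665.8972 m/s


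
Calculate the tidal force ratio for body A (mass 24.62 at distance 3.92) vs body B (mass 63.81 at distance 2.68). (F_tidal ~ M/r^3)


Ratio = (M1/r1^3) / (M2/r2^3) = (24.62/3.92^3) / (63.81/2.68^3) = 0.1233

0.1233


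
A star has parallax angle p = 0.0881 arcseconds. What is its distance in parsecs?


d = 1/p = 1/0.0881 = 11.3507

11.3507 pc


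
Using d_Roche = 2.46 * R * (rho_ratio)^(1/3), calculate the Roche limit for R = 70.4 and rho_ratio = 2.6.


d_Roche = 2.46 * 70.4 * 2.6^(1/3) = 238.1399

238.1399


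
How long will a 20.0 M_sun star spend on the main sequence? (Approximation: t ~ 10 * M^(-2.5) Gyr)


t = 10 * M^(-2.5) = 10 * 20.0^(-2.5) = 0.0056

0.0056 Gyr


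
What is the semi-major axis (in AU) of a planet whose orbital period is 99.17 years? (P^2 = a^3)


a = P^(2/3) = 99.17^(2/3) = 21.425

21.425 AU


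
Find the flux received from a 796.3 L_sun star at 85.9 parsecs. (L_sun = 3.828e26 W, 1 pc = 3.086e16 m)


F = L / (4*pi*d^2) = 3.048e+29 / (4*pi*(2.651e+18)^2) = 3.452e-09

3.452e-09 W/m^2


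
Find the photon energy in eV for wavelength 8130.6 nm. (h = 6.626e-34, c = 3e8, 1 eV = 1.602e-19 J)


E = hc/lambda = 6.626e-34 * 3e8 / 8.131e-06 = 2.445e-20 J = 0.1526 eV

0.1526 eV


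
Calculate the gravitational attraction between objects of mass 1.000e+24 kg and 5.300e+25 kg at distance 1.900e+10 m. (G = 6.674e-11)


F = G*m1*m2/r^2 = 6.674e-11 * 1.000e+24 * 5.300e+25 / (1.900e+10)^2 = 6.674e-11 * 5.300e+49 / 3.610e+20 = 9.798e+18

9.798e+18 N


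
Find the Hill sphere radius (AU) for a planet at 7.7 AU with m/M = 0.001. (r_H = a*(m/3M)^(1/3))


r_H = a * (m/3M)^(1/3) = 7.7 * (0.001/3)^(1/3) = 0.5339

0.5339 AU


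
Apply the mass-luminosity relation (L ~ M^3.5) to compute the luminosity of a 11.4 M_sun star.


L/L_sun = (M/M_sun)^3.5 = 11.4^3.5 = 5002.2683

5002.2683 L_sun


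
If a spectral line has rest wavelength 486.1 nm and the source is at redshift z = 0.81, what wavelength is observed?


lam_obs = lam_emit * (1 + z) = 486.1 * (1 + 0.81) = 879.841

879.841 nm


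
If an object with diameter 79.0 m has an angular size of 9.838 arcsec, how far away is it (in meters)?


D = size / theta_rad, theta_rad = 9.838 * pi/(180*3600) = 4.770e-05, D = 1.656e+06

1.656e+06 m


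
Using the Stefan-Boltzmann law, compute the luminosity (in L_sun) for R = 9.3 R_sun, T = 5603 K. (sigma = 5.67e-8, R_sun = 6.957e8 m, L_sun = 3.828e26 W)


R = 9.3 * 6.957e8 m = 6.47001e+09 m. L = 4*pi*R^2*sigma*T^4 = 4*pi*(6.47001e+09)^2 * 5.67e-8 * 5603^4 = 2.939580221e+28 W. L/L_sun = 2.939580221e+28 / 3.828e26 = 76.7915

76.7915 L_sun


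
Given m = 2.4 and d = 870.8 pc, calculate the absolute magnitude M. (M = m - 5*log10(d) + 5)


M = m - 5*log10(d) + 5 = 2.4 - 5*log10(870.8) + 5 = -7.2996

-7.2996


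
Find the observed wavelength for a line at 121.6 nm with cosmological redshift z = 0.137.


lam_obs = lam_emit * (1 + z) = 121.6 * (1 + 0.137) = 138.2592

138.2592 nm


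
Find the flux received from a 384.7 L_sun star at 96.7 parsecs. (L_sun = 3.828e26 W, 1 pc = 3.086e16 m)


F = L / (4*pi*d^2) = 1.473e+29 / (4*pi*(2.984e+18)^2) = 1.316e-09

1.316e-09 W/m^2


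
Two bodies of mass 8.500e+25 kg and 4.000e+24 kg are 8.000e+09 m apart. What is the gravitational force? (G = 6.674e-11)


F = G*m1*m2/r^2 = 6.674e-11 * 8.500e+25 * 4.000e+24 / (8.000e+09)^2 = 6.674e-11 * 3.400e+50 / 6.400e+19 = 3.546e+20

3.546e+20 N


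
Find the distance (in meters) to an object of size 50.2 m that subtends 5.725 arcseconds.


D = size / theta_rad, theta_rad = 5.725 * pi/(180*3600) = 2.776e-05, D = 1.809e+06

1.809e+06 m


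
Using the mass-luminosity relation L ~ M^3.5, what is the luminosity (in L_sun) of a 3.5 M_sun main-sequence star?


L/L_sun = (M/M_sun)^3.5 = 3.5^3.5 = 80.2118

80.2118 L_sun


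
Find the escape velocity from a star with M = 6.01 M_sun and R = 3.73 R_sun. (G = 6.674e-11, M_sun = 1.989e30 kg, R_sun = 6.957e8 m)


M = 6.01 * 1.989e30 kg = 1.195389e+31 kg; R = 3.73 * 6.957e8 m = 2.594961e+09 m. v_esc = sqrt(2GM/R) = sqrt(2 * 6.674e-11 * 1.195389e+31 / 2.594961e+09) = 784146.6817

784146.6817 m/s


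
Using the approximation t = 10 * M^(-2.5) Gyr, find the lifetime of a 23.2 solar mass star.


t = 10 * M^(-2.5) = 10 * 23.2^(-2.5) = 0.0039

0.0039 Gyr


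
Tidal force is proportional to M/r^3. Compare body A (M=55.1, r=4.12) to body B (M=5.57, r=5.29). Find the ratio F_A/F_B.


Ratio = (M1/r1^3) / (M2/r2^3) = (55.1/4.12^3) / (5.57/5.29^3) = 20.9398

20.9398


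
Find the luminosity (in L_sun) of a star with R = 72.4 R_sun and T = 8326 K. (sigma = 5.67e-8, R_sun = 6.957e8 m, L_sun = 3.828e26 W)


R = 72.4 * 6.957e8 m = 5.036868e+10 m. L = 4*pi*R^2*sigma*T^4 = 4*pi*(5.036868e+10)^2 * 5.67e-8 * 8326^4 = 8.686797311e+30 W. L/L_sun = 8.686797311e+30 / 3.828e26 = 22692.7829

22692.7829 L_sun


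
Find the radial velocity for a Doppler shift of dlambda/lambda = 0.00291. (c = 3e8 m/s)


v = (dlambda/lambda) * c = 0.00291 * 3e8 = 873000.0

873000.0 m/s


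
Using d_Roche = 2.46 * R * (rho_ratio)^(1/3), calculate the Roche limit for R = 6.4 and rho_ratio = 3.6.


d_Roche = 2.46 * 6.4 * 3.6^(1/3) = 24.1296

24.1296


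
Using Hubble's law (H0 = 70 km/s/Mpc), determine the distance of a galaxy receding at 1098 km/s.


d = v / H0 = 1098 / 70 = 15.6857

15.6857 Mpc


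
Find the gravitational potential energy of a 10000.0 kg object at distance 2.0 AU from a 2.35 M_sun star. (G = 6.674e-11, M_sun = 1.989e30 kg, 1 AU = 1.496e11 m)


M = 2.35 * 1.989e30 kg = 4.67415e+30 kg; r = 2.0 AU * 1.496e11 m/AU = 2.992e+11 m. U = -GM*m/r = -(6.674e-11 * 4.67415e+30 * 10000.0) / 2.992e+11 = -1.043e+13

-1.043e+13 J


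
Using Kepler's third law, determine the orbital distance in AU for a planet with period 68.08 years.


a = P^(2/3) = 68.08^(2/3) = 16.673

16.673 AU


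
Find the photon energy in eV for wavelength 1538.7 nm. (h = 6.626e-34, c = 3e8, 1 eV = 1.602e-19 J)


E = hc/lambda = 6.626e-34 * 3e8 / 1.539e-06 = 1.292e-19 J = 0.8064 eV

0.8064 eV


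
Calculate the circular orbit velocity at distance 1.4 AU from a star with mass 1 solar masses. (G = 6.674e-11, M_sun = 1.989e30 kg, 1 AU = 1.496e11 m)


v = sqrt(GM/r) = sqrt(6.674e-11 * 1.989e+30 / 2.094e+11) = 25175.6492

25175.6492 m/s


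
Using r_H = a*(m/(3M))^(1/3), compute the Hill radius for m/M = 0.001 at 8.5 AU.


r_H = a * (m/3M)^(1/3) = 8.5 * (0.001/3)^(1/3) = 0.5894

0.5894 AU


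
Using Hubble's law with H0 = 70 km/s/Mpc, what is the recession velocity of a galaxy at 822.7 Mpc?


v = H0 * d = 70 * 822.7 = 57589.0

57589.0 km/s


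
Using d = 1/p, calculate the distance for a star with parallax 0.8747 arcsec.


d = 1/p = 1/0.8747 = 1.1432

1.1432 pc


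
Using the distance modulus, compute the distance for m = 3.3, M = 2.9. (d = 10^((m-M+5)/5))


d = 10^((m - M + 5)/5) = 10^((3.3 - 2.9 + 5)/5) = 12.0226

12.0226 pc


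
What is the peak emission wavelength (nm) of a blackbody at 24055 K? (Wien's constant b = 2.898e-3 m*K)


lam_max = b / T = 2.898e-3 / 24055 = 1.205e-07 m = 120.4739 nm

120.4739 nm


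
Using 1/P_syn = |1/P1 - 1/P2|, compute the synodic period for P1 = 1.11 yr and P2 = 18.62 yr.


1/P_syn = |1/P1 - 1/P2| = |1/1.11 - 1/18.62| => P_syn = 1.1804

1.1804 years


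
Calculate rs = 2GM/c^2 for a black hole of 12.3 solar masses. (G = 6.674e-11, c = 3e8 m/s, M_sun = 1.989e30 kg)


M = 12.3 * 1.989e30 kg = 2.44647e+31 kg. rs = 2GM/c^2 = 2 * 6.674e-11 * 2.44647e+31 / (3e8)^2 = 36283.8684

36283.8684 m


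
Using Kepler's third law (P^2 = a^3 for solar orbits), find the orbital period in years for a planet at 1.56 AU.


P = a^(3/2) = 1.56^1.5 = 1.9484

1.9484 years


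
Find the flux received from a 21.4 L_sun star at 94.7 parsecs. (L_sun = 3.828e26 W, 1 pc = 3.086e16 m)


F = L / (4*pi*d^2) = 8.192e+27 / (4*pi*(2.922e+18)^2) = 7.633e-11

7.633e-11 W/m^2


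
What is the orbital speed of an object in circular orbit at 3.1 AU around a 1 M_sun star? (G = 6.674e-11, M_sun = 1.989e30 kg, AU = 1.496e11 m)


v = sqrt(GM/r) = sqrt(6.674e-11 * 1.989e+30 / 4.638e+11) = 16918.5777

16918.5777 m/s


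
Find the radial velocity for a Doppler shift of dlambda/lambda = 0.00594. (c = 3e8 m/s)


v = (dlambda/lambda) * c = 0.00594 * 3e8 = 1.782e+06

1.782e+06 m/s


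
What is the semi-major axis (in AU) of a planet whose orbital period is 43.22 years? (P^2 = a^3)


a = P^(2/3) = 43.22^(2/3) = 12.3156

12.3156 AU


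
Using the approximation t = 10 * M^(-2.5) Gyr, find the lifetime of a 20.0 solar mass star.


t = 10 * M^(-2.5) = 10 * 20.0^(-2.5) = 0.0056

0.0056 Gyr


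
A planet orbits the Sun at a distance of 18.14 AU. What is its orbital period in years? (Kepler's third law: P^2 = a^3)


P = a^(3/2) = 18.14^1.5 = 77.2602

77.2602 years


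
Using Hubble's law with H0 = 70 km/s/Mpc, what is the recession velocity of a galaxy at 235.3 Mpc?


v = H0 * d = 70 * 235.3 = 16471.0

16471.0 km/s


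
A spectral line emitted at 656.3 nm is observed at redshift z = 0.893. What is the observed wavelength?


lam_obs = lam_emit * (1 + z) = 656.3 * (1 + 0.893) = 1242.3759

1242.3759 nm


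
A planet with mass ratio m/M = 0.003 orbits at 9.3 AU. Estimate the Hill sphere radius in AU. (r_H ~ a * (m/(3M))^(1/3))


r_H = a * (m/3M)^(1/3) = 9.3 * (0.003/3)^(1/3) = 0.93

0.93 AU


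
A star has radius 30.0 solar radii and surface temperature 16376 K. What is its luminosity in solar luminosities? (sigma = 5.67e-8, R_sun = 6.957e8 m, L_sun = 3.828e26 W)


R = 30.0 * 6.957e8 m = 2.0871e+10 m. L = 4*pi*R^2*sigma*T^4 = 4*pi*(2.0871e+10)^2 * 5.67e-8 * 16376^4 = 2.232085148e+31 W. L/L_sun = 2.232085148e+31 / 3.828e26 = 58309.4344

58309.4344 L_sun


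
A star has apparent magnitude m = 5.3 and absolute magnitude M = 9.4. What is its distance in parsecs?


d = 10^((m - M + 5)/5) = 10^((5.3 - 9.4 + 5)/5) = 1.5136

1.5136 pc


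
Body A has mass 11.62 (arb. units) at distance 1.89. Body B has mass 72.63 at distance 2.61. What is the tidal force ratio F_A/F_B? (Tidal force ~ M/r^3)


Ratio = (M1/r1^3) / (M2/r2^3) = (11.62/1.89^3) / (72.63/2.61^3) = 0.4213

0.4213


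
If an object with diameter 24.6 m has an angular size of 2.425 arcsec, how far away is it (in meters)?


D = size / theta_rad, theta_rad = 2.425 * pi/(180*3600) = 1.176e-05, D = 2.092e+06

2.092e+06 m


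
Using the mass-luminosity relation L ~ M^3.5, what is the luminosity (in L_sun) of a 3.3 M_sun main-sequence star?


L/L_sun = (M/M_sun)^3.5 = 3.3^3.5 = 65.2828

65.2828 L_sun


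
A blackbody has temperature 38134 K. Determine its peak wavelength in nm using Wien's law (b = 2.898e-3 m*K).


lam_max = b / T = 2.898e-3 / 38134 = 7.600e-08 m = 75.9952 nm

75.9952 nm


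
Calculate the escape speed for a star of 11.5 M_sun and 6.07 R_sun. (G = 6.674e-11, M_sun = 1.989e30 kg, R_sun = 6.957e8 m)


M = 11.5 * 1.989e30 kg = 2.28735e+31 kg; R = 6.07 * 6.957e8 m = 4.222899e+09 m. v_esc = sqrt(2GM/R) = sqrt(2 * 6.674e-11 * 2.28735e+31 / 4.222899e+09) = 850293.9001

850293.9001 m/s


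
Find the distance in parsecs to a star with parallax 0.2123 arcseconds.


d = 1/p = 1/0.2123 = 4.7103

4.7103 pc


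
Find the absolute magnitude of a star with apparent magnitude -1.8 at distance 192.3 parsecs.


M = m - 5*log10(d) + 5 = -1.8 - 5*log10(192.3) + 5 = -8.2199

-8.2199


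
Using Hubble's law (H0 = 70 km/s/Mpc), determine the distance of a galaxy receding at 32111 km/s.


d = v / H0 = 32111 / 70 = 458.7286

458.7286 Mpc


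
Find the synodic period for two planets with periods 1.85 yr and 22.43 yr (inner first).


1/P_syn = |1/P1 - 1/P2| = |1/1.85 - 1/22.43| => P_syn = 2.0163

2.0163 years


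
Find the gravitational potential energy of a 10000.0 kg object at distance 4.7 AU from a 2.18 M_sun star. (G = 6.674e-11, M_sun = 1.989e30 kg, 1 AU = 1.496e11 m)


M = 2.18 * 1.989e30 kg = 4.33602e+30 kg; r = 4.7 AU * 1.496e11 m/AU = 7.0312e+11 m. U = -GM*m/r = -(6.674e-11 * 4.33602e+30 * 10000.0) / 7.0312e+11 = -4.116e+12

-4.116e+12 J


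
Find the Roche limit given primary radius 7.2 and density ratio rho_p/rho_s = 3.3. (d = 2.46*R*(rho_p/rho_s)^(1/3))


d_Roche = 2.46 * 7.2 * 3.3^(1/3) = 26.3697

26.3697


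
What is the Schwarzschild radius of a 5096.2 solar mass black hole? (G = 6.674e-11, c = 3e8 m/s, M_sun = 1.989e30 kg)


M = 5096.2 * 1.989e30 kg = 1.01363418e+34 kg. rs = 2GM/c^2 = 2 * 6.674e-11 * 1.01363418e+34 / (3e8)^2 = 1.503e+07

1.503e+07 m


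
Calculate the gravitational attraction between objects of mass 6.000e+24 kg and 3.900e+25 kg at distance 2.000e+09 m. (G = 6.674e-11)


F = G*m1*m2/r^2 = 6.674e-11 * 6.000e+24 * 3.900e+25 / (2.000e+09)^2 = 6.674e-11 * 2.340e+50 / 4.000e+18 = 3.904e+21

3.904e+21 N


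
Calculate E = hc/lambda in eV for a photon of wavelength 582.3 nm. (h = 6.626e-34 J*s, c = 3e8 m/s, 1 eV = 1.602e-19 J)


E = hc/lambda = 6.626e-34 * 3e8 / 5.823e-07 = 3.414e-19 J = 2.1309 eV

2.1309 eV


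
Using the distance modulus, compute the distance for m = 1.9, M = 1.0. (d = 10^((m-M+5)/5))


d = 10^((m - M + 5)/5) = 10^((1.9 - 1.0 + 5)/5) = 15.1356

15.1356 pc


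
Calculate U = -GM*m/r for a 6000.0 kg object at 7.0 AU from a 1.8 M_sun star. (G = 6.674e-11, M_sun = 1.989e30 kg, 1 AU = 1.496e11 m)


M = 1.8 * 1.989e30 kg = 3.5802e+30 kg; r = 7.0 AU * 1.496e11 m/AU = 1.0472e+12 m. U = -GM*m/r = -(6.674e-11 * 3.5802e+30 * 6000.0) / 1.0472e+12 = -1.369e+12

-1.369e+12 J


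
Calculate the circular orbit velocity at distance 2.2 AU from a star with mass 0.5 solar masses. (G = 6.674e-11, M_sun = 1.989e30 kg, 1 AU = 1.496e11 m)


v = sqrt(GM/r) = sqrt(6.674e-11 * 9.945e+29 / 3.291e+11) = 14200.9814

14200.9814 m/s


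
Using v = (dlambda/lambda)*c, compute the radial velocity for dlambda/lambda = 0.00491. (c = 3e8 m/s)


v = (dlambda/lambda) * c = 0.00491 * 3e8 = 1.473e+06

1.473e+06 m/s


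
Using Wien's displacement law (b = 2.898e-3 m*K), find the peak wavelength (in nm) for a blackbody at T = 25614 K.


lam_max = b / T = 2.898e-3 / 25614 = 1.131e-07 m = 113.1413 nm

113.1413 nm


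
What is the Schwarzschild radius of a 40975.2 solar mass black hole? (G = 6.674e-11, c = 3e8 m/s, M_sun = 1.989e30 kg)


M = 40975.2 * 1.989e30 kg = 8.14996728e+34 kg. rs = 2GM/c^2 = 2 * 6.674e-11 * 8.14996728e+34 / (3e8)^2 = 1.209e+08

1.209e+08 m


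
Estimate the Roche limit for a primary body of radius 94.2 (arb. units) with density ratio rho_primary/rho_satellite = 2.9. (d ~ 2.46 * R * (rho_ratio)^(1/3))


d_Roche = 2.46 * 94.2 * 2.9^(1/3) = 330.4598

330.4598


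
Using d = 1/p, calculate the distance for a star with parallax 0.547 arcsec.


d = 1/p = 1/0.547 = 1.8282

1.8282 pc


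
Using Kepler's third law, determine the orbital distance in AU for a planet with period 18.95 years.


a = P^(2/3) = 18.95^(2/3) = 7.1079

7.1079 AU


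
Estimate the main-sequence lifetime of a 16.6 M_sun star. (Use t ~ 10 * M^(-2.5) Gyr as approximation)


t = 10 * M^(-2.5) = 10 * 16.6^(-2.5) = 0.0089

0.0089 Gyr


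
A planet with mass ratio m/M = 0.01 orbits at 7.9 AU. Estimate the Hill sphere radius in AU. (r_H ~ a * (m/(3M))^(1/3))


r_H = a * (m/3M)^(1/3) = 7.9 * (0.01/3)^(1/3) = 1.1801

1.1801 AU


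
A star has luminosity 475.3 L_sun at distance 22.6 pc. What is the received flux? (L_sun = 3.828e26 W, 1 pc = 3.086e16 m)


F = L / (4*pi*d^2) = 1.819e+29 / (4*pi*(6.974e+17)^2) = 2.977e-08

2.977e-08 W/m^2


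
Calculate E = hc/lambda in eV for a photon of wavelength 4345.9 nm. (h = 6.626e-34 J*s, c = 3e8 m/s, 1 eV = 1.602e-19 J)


E = hc/lambda = 6.626e-34 * 3e8 / 4.346e-06 = 4.574e-20 J = 0.2855 eV

0.2855 eV


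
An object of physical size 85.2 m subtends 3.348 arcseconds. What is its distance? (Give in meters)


D = size / theta_rad, theta_rad = 3.348 * pi/(180*3600) = 1.623e-05, D = 5.249e+06

5.249e+06 m


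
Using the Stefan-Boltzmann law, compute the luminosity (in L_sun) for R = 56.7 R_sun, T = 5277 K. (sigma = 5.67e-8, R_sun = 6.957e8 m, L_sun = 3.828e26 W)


R = 56.7 * 6.957e8 m = 3.944619e+10 m. L = 4*pi*R^2*sigma*T^4 = 4*pi*(3.944619e+10)^2 * 5.67e-8 * 5277^4 = 8.597089028e+29 W. L/L_sun = 8.597089028e+29 / 3.828e26 = 2245.8435

2245.8435 L_sun


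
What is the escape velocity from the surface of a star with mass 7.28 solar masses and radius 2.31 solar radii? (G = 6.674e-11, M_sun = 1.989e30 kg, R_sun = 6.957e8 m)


M = 7.28 * 1.989e30 kg = 1.447992e+31 kg; R = 2.31 * 6.957e8 m = 1.607067e+09 m. v_esc = sqrt(2GM/R) = sqrt(2 * 6.674e-11 * 1.447992e+31 / 1.607067e+09) = 1.097e+06

1.097e+06 m/s


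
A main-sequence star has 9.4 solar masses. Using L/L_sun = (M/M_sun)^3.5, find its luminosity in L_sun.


L/L_sun = (M/M_sun)^3.5 = 9.4^3.5 = 2546.5223

2546.5223 L_sun


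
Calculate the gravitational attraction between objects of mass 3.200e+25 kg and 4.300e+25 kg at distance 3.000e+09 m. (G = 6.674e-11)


F = G*m1*m2/r^2 = 6.674e-11 * 3.200e+25 * 4.300e+25 / (3.000e+09)^2 = 6.674e-11 * 1.376e+51 / 9.000e+18 = 1.020e+22

1.020e+22 N


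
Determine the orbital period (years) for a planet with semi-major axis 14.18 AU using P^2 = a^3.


P = a^(3/2) = 14.18^1.5 = 53.3967

53.3967 years


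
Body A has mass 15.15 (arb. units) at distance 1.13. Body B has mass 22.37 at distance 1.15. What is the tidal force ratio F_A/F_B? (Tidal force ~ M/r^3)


Ratio = (M1/r1^3) / (M2/r2^3) = (15.15/1.13^3) / (22.37/1.15^3) = 0.7138

0.7138


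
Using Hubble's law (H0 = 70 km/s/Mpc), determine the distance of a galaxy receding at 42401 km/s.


d = v / H0 = 42401 / 70 = 605.7286

605.7286 Mpc


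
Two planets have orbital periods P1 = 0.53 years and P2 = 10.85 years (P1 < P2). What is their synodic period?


1/P_syn = |1/P1 - 1/P2| = |1/0.53 - 1/10.85| => P_syn = 0.5572

0.5572 years


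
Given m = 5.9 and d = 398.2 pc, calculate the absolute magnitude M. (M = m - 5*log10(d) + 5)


M = m - 5*log10(d) + 5 = 5.9 - 5*log10(398.2) + 5 = -2.1005

-2.1005


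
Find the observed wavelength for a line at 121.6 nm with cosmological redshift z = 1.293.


lam_obs = lam_emit * (1 + z) = 121.6 * (1 + 1.293) = 278.8288

278.8288 nm


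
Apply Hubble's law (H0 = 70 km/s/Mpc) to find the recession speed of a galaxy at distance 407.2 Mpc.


v = H0 * d = 70 * 407.2 = 28504.0

28504.0 km/s


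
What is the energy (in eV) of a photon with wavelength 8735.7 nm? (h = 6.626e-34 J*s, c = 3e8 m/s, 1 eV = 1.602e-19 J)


E = hc/lambda = 6.626e-34 * 3e8 / 8.736e-06 = 2.275e-20 J = 0.142 eV

0.142 eV


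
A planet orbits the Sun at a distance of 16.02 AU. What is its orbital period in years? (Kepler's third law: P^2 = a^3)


P = a^(3/2) = 16.02^1.5 = 64.12

64.12 years


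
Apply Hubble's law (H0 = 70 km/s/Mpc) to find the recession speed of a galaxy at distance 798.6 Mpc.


v = H0 * d = 70 * 798.6 = 55902.0

55902.0 km/s


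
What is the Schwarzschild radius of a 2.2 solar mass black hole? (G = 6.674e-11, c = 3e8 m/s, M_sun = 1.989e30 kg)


M = 2.2 * 1.989e30 kg = 4.3758e+30 kg. rs = 2GM/c^2 = 2 * 6.674e-11 * 4.3758e+30 / (3e8)^2 = 6489.7976

6489.7976 m


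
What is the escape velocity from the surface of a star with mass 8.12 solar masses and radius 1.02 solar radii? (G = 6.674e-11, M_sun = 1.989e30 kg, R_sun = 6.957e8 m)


M = 8.12 * 1.989e30 kg = 1.615068e+31 kg; R = 1.02 * 6.957e8 m = 7.09614e+08 m. v_esc = sqrt(2GM/R) = sqrt(2 * 6.674e-11 * 1.615068e+31 / 7.09614e+08) = 1.743e+06

1.743e+06 m/s


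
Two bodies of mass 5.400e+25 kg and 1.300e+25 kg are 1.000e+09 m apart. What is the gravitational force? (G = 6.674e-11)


F = G*m1*m2/r^2 = 6.674e-11 * 5.400e+25 * 1.300e+25 / (1.000e+09)^2 = 6.674e-11 * 7.020e+50 / 1.000e+18 = 4.685e+22

4.685e+22 N


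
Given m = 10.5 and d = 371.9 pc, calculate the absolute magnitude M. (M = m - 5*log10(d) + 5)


M = m - 5*log10(d) + 5 = 10.5 - 5*log10(371.9) + 5 = 2.6479

2.6479


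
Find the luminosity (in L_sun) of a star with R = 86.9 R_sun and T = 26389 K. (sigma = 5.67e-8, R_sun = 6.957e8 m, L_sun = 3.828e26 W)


R = 86.9 * 6.957e8 m = 6.045633e+10 m. L = 4*pi*R^2*sigma*T^4 = 4*pi*(6.045633e+10)^2 * 5.67e-8 * 26389^4 = 1.262897824e+33 W. L/L_sun = 1.262897824e+33 / 3.828e26 = 3.299e+06

3.299e+06 L_sun


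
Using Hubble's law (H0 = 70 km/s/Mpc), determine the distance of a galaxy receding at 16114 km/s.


d = v / H0 = 16114 / 70 = 230.2

230.2 Mpc


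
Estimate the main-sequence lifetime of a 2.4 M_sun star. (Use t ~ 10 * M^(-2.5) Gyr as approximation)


t = 10 * M^(-2.5) = 10 * 2.4^(-2.5) = 1.1207

1.1207 Gyr


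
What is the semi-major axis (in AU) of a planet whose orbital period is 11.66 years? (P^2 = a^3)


a = P^(2/3) = 11.66^(2/3) = 5.142

5.142 AU


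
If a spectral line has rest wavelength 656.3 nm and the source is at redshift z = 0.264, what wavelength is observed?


lam_obs = lam_emit * (1 + z) = 656.3 * (1 + 0.264) = 829.5632

829.5632 nm


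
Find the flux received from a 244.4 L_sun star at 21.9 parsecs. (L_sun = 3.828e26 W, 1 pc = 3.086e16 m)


F = L / (4*pi*d^2) = 9.356e+28 / (4*pi*(6.758e+17)^2) = 1.630e-08

1.630e-08 W/m^2


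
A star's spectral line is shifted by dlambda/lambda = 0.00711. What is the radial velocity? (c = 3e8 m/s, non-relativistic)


v = (dlambda/lambda) * c = 0.00711 * 3e8 = 2.133e+06

2.133e+06 m/s


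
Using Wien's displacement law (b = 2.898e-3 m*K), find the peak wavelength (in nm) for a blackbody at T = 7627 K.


lam_max = b / T = 2.898e-3 / 7627 = 3.800e-07 m = 379.9659 nm

379.9659 nm


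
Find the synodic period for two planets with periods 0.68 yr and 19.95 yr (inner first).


1/P_syn = |1/P1 - 1/P2| = |1/0.68 - 1/19.95| => P_syn = 0.704

0.704 years


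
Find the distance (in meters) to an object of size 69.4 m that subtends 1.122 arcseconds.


D = size / theta_rad, theta_rad = 1.122 * pi/(180*3600) = 5.440e-06, D = 1.276e+07

1.276e+07 m


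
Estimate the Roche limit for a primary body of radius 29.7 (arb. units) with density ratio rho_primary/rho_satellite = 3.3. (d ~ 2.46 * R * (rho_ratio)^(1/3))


d_Roche = 2.46 * 29.7 * 3.3^(1/3) = 108.7751

108.7751


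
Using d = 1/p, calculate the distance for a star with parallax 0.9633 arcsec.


d = 1/p = 1/0.9633 = 1.0381

1.0381 pc


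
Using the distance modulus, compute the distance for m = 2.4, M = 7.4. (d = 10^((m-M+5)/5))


d = 10^((m - M + 5)/5) = 10^((2.4 - 7.4 + 5)/5) = 1.0

1.0 pc


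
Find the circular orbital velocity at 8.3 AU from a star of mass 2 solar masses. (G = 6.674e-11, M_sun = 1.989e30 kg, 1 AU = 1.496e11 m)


v = sqrt(GM/r) = sqrt(6.674e-11 * 3.978e+30 / 1.242e+12) = 14622.4669

14622.4669 m/s


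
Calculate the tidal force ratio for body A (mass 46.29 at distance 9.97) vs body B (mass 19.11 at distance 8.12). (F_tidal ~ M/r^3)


Ratio = (M1/r1^3) / (M2/r2^3) = (46.29/9.97^3) / (19.11/8.12^3) = 1.3086

1.3086


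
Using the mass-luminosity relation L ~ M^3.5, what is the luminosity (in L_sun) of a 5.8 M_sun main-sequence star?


L/L_sun = (M/M_sun)^3.5 = 5.8^3.5 = 469.8919

469.8919 L_sun


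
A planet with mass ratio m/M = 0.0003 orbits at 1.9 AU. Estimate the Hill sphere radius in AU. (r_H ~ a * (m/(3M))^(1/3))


r_H = a * (m/3M)^(1/3) = 1.9 * (0.0003/3)^(1/3) = 0.0882

0.0882 AU


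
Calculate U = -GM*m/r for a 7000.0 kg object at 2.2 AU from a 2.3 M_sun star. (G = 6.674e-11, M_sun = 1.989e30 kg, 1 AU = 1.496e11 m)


M = 2.3 * 1.989e30 kg = 4.5747e+30 kg; r = 2.2 AU * 1.496e11 m/AU = 3.2912e+11 m. U = -GM*m/r = -(6.674e-11 * 4.5747e+30 * 7000.0) / 3.2912e+11 = -6.494e+12

-6.494e+12 J


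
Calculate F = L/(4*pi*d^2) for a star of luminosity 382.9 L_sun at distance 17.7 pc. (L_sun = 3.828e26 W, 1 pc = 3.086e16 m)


F = L / (4*pi*d^2) = 1.466e+29 / (4*pi*(5.462e+17)^2) = 3.909e-08

3.909e-08 W/m^2


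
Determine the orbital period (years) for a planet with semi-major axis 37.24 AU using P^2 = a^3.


P = a^(3/2) = 37.24^1.5 = 227.2556

227.2556 years


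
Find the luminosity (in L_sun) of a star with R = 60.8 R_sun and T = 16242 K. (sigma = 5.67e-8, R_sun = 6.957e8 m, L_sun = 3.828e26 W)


R = 60.8 * 6.957e8 m = 4.229856e+10 m. L = 4*pi*R^2*sigma*T^4 = 4*pi*(4.229856e+10)^2 * 5.67e-8 * 16242^4 = 8.87160328e+31 W. L/L_sun = 8.87160328e+31 / 3.828e26 = 231755.5716

231755.5716 L_sun


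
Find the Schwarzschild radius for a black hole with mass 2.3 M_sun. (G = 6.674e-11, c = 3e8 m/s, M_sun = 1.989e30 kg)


M = 2.3 * 1.989e30 kg = 4.5747e+30 kg. rs = 2GM/c^2 = 2 * 6.674e-11 * 4.5747e+30 / (3e8)^2 = 6784.7884

6784.7884 m


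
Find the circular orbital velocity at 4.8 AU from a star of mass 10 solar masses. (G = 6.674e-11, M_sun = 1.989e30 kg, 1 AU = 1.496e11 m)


v = sqrt(GM/r) = sqrt(6.674e-11 * 1.989e+31 / 7.181e+11) = 42995.6063

42995.6063 m/s


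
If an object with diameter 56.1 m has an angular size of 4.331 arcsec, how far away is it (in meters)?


D = size / theta_rad, theta_rad = 4.331 * pi/(180*3600) = 2.100e-05, D = 2.672e+06

2.672e+06 m


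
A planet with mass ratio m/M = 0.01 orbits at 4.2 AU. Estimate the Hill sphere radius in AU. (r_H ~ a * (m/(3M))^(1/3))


r_H = a * (m/3M)^(1/3) = 4.2 * (0.01/3)^(1/3) = 0.6274

0.6274 AU


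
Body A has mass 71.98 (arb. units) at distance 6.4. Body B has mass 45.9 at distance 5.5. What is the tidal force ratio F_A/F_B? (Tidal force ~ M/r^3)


Ratio = (M1/r1^3) / (M2/r2^3) = (71.98/6.4^3) / (45.9/5.5^3) = 0.9953

0.9953


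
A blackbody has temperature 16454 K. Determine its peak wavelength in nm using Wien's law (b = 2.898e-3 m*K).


lam_max = b / T = 2.898e-3 / 16454 = 1.761e-07 m = 176.1274 nm

176.1274 nm


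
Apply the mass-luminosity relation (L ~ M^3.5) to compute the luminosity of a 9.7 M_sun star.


L/L_sun = (M/M_sun)^3.5 = 9.7^3.5 = 2842.5039

2842.5039 L_sun


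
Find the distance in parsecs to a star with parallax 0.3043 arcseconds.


d = 1/p = 1/0.3043 = 3.2862

3.2862 pc


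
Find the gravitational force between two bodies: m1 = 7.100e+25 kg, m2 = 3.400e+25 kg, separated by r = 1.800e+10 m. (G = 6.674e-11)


F = G*m1*m2/r^2 = 6.674e-11 * 7.100e+25 * 3.400e+25 / (1.800e+10)^2 = 6.674e-11 * 2.414e+51 / 3.240e+20 = 4.973e+20

4.973e+20 N


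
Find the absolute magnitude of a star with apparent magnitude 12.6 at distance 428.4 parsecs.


M = m - 5*log10(d) + 5 = 12.6 - 5*log10(428.4) + 5 = 4.4408

4.4408


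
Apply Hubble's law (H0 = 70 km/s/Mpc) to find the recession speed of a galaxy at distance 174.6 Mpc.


v = H0 * d = 70 * 174.6 = 12222.0

12222.0 km/s


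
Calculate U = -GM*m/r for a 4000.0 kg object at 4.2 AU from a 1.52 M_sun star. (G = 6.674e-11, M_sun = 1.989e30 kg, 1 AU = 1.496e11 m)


M = 1.52 * 1.989e30 kg = 3.02328e+30 kg; r = 4.2 AU * 1.496e11 m/AU = 6.2832e+11 m. U = -GM*m/r = -(6.674e-11 * 3.02328e+30 * 4000.0) / 6.2832e+11 = -1.285e+12

-1.285e+12 J


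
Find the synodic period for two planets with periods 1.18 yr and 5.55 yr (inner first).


1/P_syn = |1/P1 - 1/P2| = |1/1.18 - 1/5.55| => P_syn = 1.4986

1.4986 years


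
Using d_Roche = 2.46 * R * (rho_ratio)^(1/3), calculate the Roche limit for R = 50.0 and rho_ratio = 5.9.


d_Roche = 2.46 * 50.0 * 5.9^(1/3) = 222.2572

222.2572


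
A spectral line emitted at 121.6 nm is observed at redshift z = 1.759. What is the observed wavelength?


lam_obs = lam_emit * (1 + z) = 121.6 * (1 + 1.759) = 335.4944

335.4944 nm


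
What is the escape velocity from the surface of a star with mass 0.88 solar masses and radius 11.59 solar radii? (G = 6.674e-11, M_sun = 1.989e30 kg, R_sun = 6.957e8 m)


M = 0.88 * 1.989e30 kg = 1.75032e+30 kg; R = 11.59 * 6.957e8 m = 8.063163e+09 m. v_esc = sqrt(2GM/R) = sqrt(2 * 6.674e-11 * 1.75032e+30 / 8.063163e+09) = 170221.38

170221.38 m/s


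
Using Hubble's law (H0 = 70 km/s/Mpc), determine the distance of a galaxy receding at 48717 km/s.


d = v / H0 = 48717 / 70 = 695.9571

695.9571 Mpc


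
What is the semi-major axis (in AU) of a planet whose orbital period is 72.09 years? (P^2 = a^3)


a = P^(2/3) = 72.09^(2/3) = 17.3214

17.3214 AU


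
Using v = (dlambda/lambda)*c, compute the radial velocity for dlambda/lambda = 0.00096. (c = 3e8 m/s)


v = (dlambda/lambda) * c = 0.00096 * 3e8 = 288000.0

288000.0 m/s


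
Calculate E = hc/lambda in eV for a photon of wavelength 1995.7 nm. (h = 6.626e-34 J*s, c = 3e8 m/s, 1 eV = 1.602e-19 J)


E = hc/lambda = 6.626e-34 * 3e8 / 1.996e-06 = 9.960e-20 J = 0.6217 eV

0.6217 eV


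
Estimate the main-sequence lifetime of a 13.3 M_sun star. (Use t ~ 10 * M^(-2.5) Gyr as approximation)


t = 10 * M^(-2.5) = 10 * 13.3^(-2.5) = 0.0155

0.0155 Gyr


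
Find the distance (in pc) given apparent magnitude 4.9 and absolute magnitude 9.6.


d = 10^((m - M + 5)/5) = 10^((4.9 - 9.6 + 5)/5) = 1.1482

1.1482 pc


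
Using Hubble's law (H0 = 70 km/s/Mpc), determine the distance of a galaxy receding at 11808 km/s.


d = v / H0 = 11808 / 70 = 168.6857

168.6857 Mpc


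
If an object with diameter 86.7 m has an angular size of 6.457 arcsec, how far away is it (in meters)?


D = size / theta_rad, theta_rad = 6.457 * pi/(180*3600) = 3.130e-05, D = 2.770e+06

2.770e+06 m


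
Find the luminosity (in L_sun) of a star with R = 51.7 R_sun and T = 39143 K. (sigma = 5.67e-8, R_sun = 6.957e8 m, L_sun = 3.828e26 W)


R = 51.7 * 6.957e8 m = 3.596769e+10 m. L = 4*pi*R^2*sigma*T^4 = 4*pi*(3.596769e+10)^2 * 5.67e-8 * 39143^4 = 2.163886349e+33 W. L/L_sun = 2.163886349e+33 / 3.828e26 = 5.653e+06

5.653e+06 L_sun


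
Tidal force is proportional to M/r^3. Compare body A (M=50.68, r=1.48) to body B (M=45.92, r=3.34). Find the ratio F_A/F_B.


Ratio = (M1/r1^3) / (M2/r2^3) = (50.68/1.48^3) / (45.92/3.34^3) = 12.685

12.685


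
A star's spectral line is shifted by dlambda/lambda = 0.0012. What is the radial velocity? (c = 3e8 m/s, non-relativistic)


v = (dlambda/lambda) * c = 0.0012 * 3e8 = 360000.0

360000.0 m/s


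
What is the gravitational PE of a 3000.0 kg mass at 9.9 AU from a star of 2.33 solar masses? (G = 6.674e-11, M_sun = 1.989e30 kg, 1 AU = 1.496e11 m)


M = 2.33 * 1.989e30 kg = 4.63437e+30 kg; r = 9.9 AU * 1.496e11 m/AU = 1.48104e+12 m. U = -GM*m/r = -(6.674e-11 * 4.63437e+30 * 3000.0) / 1.48104e+12 = -6.265e+11

-6.265e+11 J


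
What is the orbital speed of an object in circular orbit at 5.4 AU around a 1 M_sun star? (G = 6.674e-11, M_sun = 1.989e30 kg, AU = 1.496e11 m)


v = sqrt(GM/r) = sqrt(6.674e-11 * 1.989e+30 / 8.078e+11) = 12818.8131

12818.8131 m/s


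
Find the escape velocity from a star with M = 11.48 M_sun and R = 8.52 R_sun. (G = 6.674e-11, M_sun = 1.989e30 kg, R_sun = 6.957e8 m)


M = 11.48 * 1.989e30 kg = 2.283372e+31 kg; R = 8.52 * 6.957e8 m = 5.927364e+09 m. v_esc = sqrt(2GM/R) = sqrt(2 * 6.674e-11 * 2.283372e+31 / 5.927364e+09) = 717076.7402

717076.7402 m/s


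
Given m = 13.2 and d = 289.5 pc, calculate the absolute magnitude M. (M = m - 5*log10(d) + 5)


M = m - 5*log10(d) + 5 = 13.2 - 5*log10(289.5) + 5 = 5.8918

5.8918


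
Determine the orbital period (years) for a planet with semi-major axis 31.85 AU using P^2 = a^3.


P = a^(3/2) = 31.85^1.5 = 179.748

179.748 years


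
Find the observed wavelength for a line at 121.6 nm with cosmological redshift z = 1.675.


lam_obs = lam_emit * (1 + z) = 121.6 * (1 + 1.675) = 325.28

325.28 nm


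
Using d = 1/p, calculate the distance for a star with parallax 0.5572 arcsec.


d = 1/p = 1/0.5572 = 1.7947

1.7947 pc


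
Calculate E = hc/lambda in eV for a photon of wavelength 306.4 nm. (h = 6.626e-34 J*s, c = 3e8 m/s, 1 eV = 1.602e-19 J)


E = hc/lambda = 6.626e-34 * 3e8 / 3.064e-07 = 6.488e-19 J = 4.0497 eV

4.0497 eV


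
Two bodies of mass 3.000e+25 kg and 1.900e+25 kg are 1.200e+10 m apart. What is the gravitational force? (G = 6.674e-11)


F = G*m1*m2/r^2 = 6.674e-11 * 3.000e+25 * 1.900e+25 / (1.200e+10)^2 = 6.674e-11 * 5.700e+50 / 1.440e+20 = 2.642e+20

2.642e+20 N


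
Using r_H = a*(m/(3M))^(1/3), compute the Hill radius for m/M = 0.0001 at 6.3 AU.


r_H = a * (m/3M)^(1/3) = 6.3 * (0.0001/3)^(1/3) = 0.2028

0.2028 AU


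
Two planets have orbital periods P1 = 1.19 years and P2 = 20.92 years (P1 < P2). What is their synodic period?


1/P_syn = |1/P1 - 1/P2| = |1/1.19 - 1/20.92| => P_syn = 1.2618

1.2618 years


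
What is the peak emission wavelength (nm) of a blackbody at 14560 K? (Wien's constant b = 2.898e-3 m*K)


lam_max = b / T = 2.898e-3 / 14560 = 1.990e-07 m = 199.0385 nm

199.0385 nm


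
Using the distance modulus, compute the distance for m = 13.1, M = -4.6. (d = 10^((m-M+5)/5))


d = 10^((m - M + 5)/5) = 10^((13.1 - -4.6 + 5)/5) = 34673.685

34673.685 pc


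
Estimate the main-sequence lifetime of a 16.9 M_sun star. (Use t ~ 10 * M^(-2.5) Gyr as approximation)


t = 10 * M^(-2.5) = 10 * 16.9^(-2.5) = 0.0085

0.0085 Gyr


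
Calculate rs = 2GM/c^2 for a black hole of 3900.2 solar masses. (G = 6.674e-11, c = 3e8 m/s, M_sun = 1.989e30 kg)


M = 3900.2 * 1.989e30 kg = 7.7574978e+33 kg. rs = 2GM/c^2 = 2 * 6.674e-11 * 7.7574978e+33 / (3e8)^2 = 1.151e+07

1.151e+07 m


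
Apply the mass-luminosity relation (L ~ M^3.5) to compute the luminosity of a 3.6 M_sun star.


L/L_sun = (M/M_sun)^3.5 = 3.6^3.5 = 88.5235

88.5235 L_sun


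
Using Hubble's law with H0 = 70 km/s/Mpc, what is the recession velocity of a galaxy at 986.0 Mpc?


v = H0 * d = 70 * 986.0 = 69020.0

69020.0 km/s


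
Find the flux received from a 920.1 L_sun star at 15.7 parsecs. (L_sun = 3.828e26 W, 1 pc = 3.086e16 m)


F = L / (4*pi*d^2) = 3.522e+29 / (4*pi*(4.845e+17)^2) = 1.194e-07

1.194e-07 W/m^2


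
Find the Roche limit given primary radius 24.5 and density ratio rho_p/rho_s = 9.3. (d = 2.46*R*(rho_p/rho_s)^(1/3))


d_Roche = 2.46 * 24.5 * 9.3^(1/3) = 126.7444

126.7444


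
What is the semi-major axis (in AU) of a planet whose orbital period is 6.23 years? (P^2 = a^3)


a = P^(2/3) = 6.23^(2/3) = 3.3858

3.3858 AU


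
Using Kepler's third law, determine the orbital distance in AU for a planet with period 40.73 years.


a = P^(2/3) = 40.73^(2/3) = 11.8379

11.8379 AU


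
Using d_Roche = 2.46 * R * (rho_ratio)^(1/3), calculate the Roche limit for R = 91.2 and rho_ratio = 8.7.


d_Roche = 2.46 * 91.2 * 8.7^(1/3) = 461.427

461.427


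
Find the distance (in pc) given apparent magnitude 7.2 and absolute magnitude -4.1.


d = 10^((m - M + 5)/5) = 10^((7.2 - -4.1 + 5)/5) = 1819.7009

1819.7009 pc


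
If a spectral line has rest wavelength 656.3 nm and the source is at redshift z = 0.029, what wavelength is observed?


lam_obs = lam_emit * (1 + z) = 656.3 * (1 + 0.029) = 675.3327

675.3327 nm


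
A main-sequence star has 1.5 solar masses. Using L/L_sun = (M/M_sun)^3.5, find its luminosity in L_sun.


L/L_sun = (M/M_sun)^3.5 = 1.5^3.5 = 4.1335

4.1335 L_sun


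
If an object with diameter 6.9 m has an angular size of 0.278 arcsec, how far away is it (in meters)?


D = size / theta_rad, theta_rad = 0.278 * pi/(180*3600) = 1.348e-06, D = 5.120e+06

5.120e+06 m


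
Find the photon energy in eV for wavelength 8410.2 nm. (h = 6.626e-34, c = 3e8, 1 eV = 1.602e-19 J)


E = hc/lambda = 6.626e-34 * 3e8 / 8.410e-06 = 2.364e-20 J = 0.1475 eV

0.1475 eV


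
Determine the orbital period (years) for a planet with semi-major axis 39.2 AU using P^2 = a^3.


P = a^(3/2) = 39.2^1.5 = 245.4308

245.4308 years


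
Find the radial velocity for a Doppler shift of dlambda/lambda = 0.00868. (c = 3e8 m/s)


v = (dlambda/lambda) * c = 0.00868 * 3e8 = 2.604e+06

2.604e+06 m/s


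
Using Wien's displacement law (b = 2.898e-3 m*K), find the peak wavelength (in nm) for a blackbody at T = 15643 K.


lam_max = b / T = 2.898e-3 / 15643 = 1.853e-07 m = 185.2586 nm

185.2586 nm


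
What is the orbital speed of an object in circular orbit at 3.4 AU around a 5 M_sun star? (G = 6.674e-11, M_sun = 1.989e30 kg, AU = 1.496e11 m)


v = sqrt(GM/r) = sqrt(6.674e-11 * 9.945e+30 / 5.086e+11) = 36123.5347

36123.5347 m/s


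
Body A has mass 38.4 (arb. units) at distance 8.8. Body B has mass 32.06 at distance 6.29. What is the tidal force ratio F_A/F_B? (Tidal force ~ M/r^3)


Ratio = (M1/r1^3) / (M2/r2^3) = (38.4/8.8^3) / (32.06/6.29^3) = 0.4374

0.4374


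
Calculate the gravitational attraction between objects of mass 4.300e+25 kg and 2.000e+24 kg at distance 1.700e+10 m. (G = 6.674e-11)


F = G*m1*m2/r^2 = 6.674e-11 * 4.300e+25 * 2.000e+24 / (1.700e+10)^2 = 6.674e-11 * 8.600e+49 / 2.890e+20 = 1.986e+19

1.986e+19 N


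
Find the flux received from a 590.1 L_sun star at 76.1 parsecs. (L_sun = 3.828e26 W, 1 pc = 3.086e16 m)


F = L / (4*pi*d^2) = 2.259e+29 / (4*pi*(2.348e+18)^2) = 3.259e-09

3.259e-09 W/m^2


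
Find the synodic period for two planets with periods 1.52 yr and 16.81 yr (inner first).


1/P_syn = |1/P1 - 1/P2| = |1/1.52 - 1/16.81| => P_syn = 1.6711

1.6711 years


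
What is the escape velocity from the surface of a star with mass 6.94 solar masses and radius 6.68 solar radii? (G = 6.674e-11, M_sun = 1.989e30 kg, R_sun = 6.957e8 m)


M = 6.94 * 1.989e30 kg = 1.380366e+31 kg; R = 6.68 * 6.957e8 m = 4.647276e+09 m. v_esc = sqrt(2GM/R) = sqrt(2 * 6.674e-11 * 1.380366e+31 / 4.647276e+09) = 629659.8374

629659.8374 m/s


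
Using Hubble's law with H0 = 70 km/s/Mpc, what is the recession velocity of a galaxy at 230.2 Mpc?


v = H0 * d = 70 * 230.2 = 16114.0

16114.0 km/s


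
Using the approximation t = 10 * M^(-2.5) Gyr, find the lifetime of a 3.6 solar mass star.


t = 10 * M^(-2.5) = 10 * 3.6^(-2.5) = 0.4067

0.4067 Gyr
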